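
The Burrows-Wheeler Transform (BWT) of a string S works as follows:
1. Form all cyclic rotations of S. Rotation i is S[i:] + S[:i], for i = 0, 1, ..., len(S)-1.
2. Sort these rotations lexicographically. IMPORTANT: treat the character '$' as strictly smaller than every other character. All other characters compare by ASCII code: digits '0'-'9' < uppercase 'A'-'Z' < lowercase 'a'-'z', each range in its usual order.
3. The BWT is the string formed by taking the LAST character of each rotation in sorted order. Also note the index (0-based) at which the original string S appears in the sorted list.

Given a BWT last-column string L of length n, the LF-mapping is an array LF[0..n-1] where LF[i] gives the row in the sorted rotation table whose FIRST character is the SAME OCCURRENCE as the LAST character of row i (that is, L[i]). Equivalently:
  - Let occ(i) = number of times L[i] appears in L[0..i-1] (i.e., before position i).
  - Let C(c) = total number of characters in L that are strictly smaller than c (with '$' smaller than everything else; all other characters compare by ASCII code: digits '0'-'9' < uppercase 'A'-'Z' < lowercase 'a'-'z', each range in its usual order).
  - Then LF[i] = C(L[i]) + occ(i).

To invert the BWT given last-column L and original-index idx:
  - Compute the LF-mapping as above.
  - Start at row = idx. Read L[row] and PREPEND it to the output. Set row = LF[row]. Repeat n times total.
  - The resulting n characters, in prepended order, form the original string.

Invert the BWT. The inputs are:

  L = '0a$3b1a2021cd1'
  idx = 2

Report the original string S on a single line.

LF mapping: 1 9 0 8 11 3 10 6 2 7 4 12 13 5
Walk LF starting at row 2, prepending L[row]:
  step 1: row=2, L[2]='$', prepend. Next row=LF[2]=0
  step 2: row=0, L[0]='0', prepend. Next row=LF[0]=1
  step 3: row=1, L[1]='a', prepend. Next row=LF[1]=9
  step 4: row=9, L[9]='2', prepend. Next row=LF[9]=7
  step 5: row=7, L[7]='2', prepend. Next row=LF[7]=6
  step 6: row=6, L[6]='a', prepend. Next row=LF[6]=10
  step 7: row=10, L[10]='1', prepend. Next row=LF[10]=4
  step 8: row=4, L[4]='b', prepend. Next row=LF[4]=11
  step 9: row=11, L[11]='c', prepend. Next row=LF[11]=12
  step 10: row=12, L[12]='d', prepend. Next row=LF[12]=13
  step 11: row=13, L[13]='1', prepend. Next row=LF[13]=5
  step 12: row=5, L[5]='1', prepend. Next row=LF[5]=3
  step 13: row=3, L[3]='3', prepend. Next row=LF[3]=8
  step 14: row=8, L[8]='0', prepend. Next row=LF[8]=2
Reversed output: 0311dcb1a22a0$

Answer: 0311dcb1a22a0$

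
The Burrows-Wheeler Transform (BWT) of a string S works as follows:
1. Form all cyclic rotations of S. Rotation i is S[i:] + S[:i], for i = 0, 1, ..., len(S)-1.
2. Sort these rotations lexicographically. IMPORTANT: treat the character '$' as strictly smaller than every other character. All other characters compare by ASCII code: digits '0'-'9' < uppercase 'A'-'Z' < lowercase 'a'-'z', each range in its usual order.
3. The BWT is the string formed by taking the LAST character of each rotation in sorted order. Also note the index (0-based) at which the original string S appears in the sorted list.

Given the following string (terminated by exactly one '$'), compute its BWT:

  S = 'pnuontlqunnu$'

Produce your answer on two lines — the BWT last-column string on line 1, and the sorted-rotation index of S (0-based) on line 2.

Answer: utuonpu$lnnqn
7

Derivation:
All 13 rotations (rotation i = S[i:]+S[:i]):
  rot[0] = pnuontlqunnu$
  rot[1] = nuontlqunnu$p
  rot[2] = uontlqunnu$pn
  rot[3] = ontlqunnu$pnu
  rot[4] = ntlqunnu$pnuo
  rot[5] = tlqunnu$pnuon
  rot[6] = lqunnu$pnuont
  rot[7] = qunnu$pnuontl
  rot[8] = unnu$pnuontlq
  rot[9] = nnu$pnuontlqu
  rot[10] = nu$pnuontlqun
  rot[11] = u$pnuontlqunn
  rot[12] = $pnuontlqunnu
Sorted (with $ < everything):
  sorted[0] = $pnuontlqunnu  (last char: 'u')
  sorted[1] = lqunnu$pnuont  (last char: 't')
  sorted[2] = nnu$pnuontlqu  (last char: 'u')
  sorted[3] = ntlqunnu$pnuo  (last char: 'o')
  sorted[4] = nu$pnuontlqun  (last char: 'n')
  sorted[5] = nuontlqunnu$p  (last char: 'p')
  sorted[6] = ontlqunnu$pnu  (last char: 'u')
  sorted[7] = pnuontlqunnu$  (last char: '$')
  sorted[8] = qunnu$pnuontl  (last char: 'l')
  sorted[9] = tlqunnu$pnuon  (last char: 'n')
  sorted[10] = u$pnuontlqunn  (last char: 'n')
  sorted[11] = unnu$pnuontlq  (last char: 'q')
  sorted[12] = uontlqunnu$pn  (last char: 'n')
Last column: utuonpu$lnnqn
Original string S is at sorted index 7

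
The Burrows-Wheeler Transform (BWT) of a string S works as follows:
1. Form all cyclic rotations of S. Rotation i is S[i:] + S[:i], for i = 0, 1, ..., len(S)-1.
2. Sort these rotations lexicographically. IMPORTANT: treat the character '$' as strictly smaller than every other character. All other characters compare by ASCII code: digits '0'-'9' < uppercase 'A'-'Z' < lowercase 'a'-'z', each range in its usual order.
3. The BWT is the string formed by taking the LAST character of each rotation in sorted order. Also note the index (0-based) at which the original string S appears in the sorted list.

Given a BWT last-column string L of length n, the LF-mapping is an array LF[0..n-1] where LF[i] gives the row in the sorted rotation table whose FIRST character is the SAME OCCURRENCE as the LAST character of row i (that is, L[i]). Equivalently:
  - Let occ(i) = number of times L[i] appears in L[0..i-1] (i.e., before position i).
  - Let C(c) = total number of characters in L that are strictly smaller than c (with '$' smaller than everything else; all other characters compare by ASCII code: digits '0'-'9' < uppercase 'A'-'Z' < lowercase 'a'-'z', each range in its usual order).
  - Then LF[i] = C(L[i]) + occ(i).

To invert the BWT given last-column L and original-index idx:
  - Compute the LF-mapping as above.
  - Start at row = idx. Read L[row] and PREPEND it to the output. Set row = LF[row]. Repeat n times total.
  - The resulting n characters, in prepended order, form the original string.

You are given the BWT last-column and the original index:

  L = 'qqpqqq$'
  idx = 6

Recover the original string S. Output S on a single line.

LF mapping: 2 3 1 4 5 6 0
Walk LF starting at row 6, prepending L[row]:
  step 1: row=6, L[6]='$', prepend. Next row=LF[6]=0
  step 2: row=0, L[0]='q', prepend. Next row=LF[0]=2
  step 3: row=2, L[2]='p', prepend. Next row=LF[2]=1
  step 4: row=1, L[1]='q', prepend. Next row=LF[1]=3
  step 5: row=3, L[3]='q', prepend. Next row=LF[3]=4
  step 6: row=4, L[4]='q', prepend. Next row=LF[4]=5
  step 7: row=5, L[5]='q', prepend. Next row=LF[5]=6
Reversed output: qqqqpq$

Answer: qqqqpq$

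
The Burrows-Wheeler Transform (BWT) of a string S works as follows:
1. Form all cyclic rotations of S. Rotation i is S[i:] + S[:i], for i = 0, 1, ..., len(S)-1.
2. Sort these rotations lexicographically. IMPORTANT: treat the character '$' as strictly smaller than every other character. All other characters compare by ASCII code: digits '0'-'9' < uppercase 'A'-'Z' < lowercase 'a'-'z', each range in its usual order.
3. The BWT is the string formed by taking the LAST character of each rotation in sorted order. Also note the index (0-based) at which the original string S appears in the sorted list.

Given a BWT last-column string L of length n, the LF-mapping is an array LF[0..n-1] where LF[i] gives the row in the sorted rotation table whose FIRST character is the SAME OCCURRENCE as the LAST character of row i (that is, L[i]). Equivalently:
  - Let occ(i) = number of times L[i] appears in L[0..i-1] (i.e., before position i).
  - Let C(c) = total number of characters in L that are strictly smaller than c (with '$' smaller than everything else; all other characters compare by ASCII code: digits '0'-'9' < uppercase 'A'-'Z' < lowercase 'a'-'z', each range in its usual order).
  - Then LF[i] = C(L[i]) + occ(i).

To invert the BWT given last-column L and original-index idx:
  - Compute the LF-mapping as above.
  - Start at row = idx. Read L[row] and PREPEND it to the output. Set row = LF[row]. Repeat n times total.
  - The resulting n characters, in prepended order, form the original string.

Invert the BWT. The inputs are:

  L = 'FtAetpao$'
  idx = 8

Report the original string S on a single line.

LF mapping: 2 7 1 4 8 6 3 5 0
Walk LF starting at row 8, prepending L[row]:
  step 1: row=8, L[8]='$', prepend. Next row=LF[8]=0
  step 2: row=0, L[0]='F', prepend. Next row=LF[0]=2
  step 3: row=2, L[2]='A', prepend. Next row=LF[2]=1
  step 4: row=1, L[1]='t', prepend. Next row=LF[1]=7
  step 5: row=7, L[7]='o', prepend. Next row=LF[7]=5
  step 6: row=5, L[5]='p', prepend. Next row=LF[5]=6
  step 7: row=6, L[6]='a', prepend. Next row=LF[6]=3
  step 8: row=3, L[3]='e', prepend. Next row=LF[3]=4
  step 9: row=4, L[4]='t', prepend. Next row=LF[4]=8
Reversed output: teapotAF$

Answer: teapotAF$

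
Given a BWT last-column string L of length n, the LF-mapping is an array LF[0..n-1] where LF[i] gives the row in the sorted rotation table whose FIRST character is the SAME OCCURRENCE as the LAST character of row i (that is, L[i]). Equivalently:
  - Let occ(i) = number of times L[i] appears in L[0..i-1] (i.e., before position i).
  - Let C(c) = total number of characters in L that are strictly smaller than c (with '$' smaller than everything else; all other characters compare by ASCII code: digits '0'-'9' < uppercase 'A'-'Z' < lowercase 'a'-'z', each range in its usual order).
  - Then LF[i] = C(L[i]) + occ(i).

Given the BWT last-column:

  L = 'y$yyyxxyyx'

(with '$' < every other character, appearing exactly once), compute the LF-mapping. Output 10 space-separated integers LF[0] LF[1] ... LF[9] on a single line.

Answer: 4 0 5 6 7 1 2 8 9 3

Derivation:
Char counts: '$':1, 'x':3, 'y':6
C (first-col start): C('$')=0, C('x')=1, C('y')=4
L[0]='y': occ=0, LF[0]=C('y')+0=4+0=4
L[1]='$': occ=0, LF[1]=C('$')+0=0+0=0
L[2]='y': occ=1, LF[2]=C('y')+1=4+1=5
L[3]='y': occ=2, LF[3]=C('y')+2=4+2=6
L[4]='y': occ=3, LF[4]=C('y')+3=4+3=7
L[5]='x': occ=0, LF[5]=C('x')+0=1+0=1
L[6]='x': occ=1, LF[6]=C('x')+1=1+1=2
L[7]='y': occ=4, LF[7]=C('y')+4=4+4=8
L[8]='y': occ=5, LF[8]=C('y')+5=4+5=9
L[9]='x': occ=2, LF[9]=C('x')+2=1+2=3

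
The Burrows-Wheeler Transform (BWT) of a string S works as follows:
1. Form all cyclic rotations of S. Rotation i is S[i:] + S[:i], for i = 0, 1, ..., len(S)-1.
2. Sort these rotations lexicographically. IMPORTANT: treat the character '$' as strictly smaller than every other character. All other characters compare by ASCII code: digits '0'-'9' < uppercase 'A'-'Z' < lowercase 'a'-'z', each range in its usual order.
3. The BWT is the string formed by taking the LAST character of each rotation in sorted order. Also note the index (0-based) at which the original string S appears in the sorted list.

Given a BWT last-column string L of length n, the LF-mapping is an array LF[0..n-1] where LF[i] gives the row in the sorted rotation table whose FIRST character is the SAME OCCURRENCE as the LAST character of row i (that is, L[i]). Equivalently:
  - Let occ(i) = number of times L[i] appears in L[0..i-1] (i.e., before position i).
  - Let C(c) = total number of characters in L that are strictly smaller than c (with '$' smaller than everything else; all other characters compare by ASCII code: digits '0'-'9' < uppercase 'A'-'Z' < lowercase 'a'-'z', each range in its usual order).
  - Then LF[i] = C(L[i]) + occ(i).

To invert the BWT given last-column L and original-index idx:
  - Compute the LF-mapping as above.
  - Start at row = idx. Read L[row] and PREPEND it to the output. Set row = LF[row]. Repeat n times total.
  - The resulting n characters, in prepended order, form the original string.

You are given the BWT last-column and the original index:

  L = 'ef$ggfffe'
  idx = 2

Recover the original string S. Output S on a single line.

Answer: egfffgfe$

Derivation:
LF mapping: 1 3 0 7 8 4 5 6 2
Walk LF starting at row 2, prepending L[row]:
  step 1: row=2, L[2]='$', prepend. Next row=LF[2]=0
  step 2: row=0, L[0]='e', prepend. Next row=LF[0]=1
  step 3: row=1, L[1]='f', prepend. Next row=LF[1]=3
  step 4: row=3, L[3]='g', prepend. Next row=LF[3]=7
  step 5: row=7, L[7]='f', prepend. Next row=LF[7]=6
  step 6: row=6, L[6]='f', prepend. Next row=LF[6]=5
  step 7: row=5, L[5]='f', prepend. Next row=LF[5]=4
  step 8: row=4, L[4]='g', prepend. Next row=LF[4]=8
  step 9: row=8, L[8]='e', prepend. Next row=LF[8]=2
Reversed output: egfffgfe$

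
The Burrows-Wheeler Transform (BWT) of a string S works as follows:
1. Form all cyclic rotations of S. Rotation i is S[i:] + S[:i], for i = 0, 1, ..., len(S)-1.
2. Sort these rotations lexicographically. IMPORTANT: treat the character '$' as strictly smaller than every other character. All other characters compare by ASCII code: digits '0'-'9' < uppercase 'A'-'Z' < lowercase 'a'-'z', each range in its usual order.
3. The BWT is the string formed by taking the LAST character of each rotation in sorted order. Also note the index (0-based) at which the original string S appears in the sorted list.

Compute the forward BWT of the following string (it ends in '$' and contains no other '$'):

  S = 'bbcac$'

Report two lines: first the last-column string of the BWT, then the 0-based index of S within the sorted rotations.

All 6 rotations (rotation i = S[i:]+S[:i]):
  rot[0] = bbcac$
  rot[1] = bcac$b
  rot[2] = cac$bb
  rot[3] = ac$bbc
  rot[4] = c$bbca
  rot[5] = $bbcac
Sorted (with $ < everything):
  sorted[0] = $bbcac  (last char: 'c')
  sorted[1] = ac$bbc  (last char: 'c')
  sorted[2] = bbcac$  (last char: '$')
  sorted[3] = bcac$b  (last char: 'b')
  sorted[4] = c$bbca  (last char: 'a')
  sorted[5] = cac$bb  (last char: 'b')
Last column: cc$bab
Original string S is at sorted index 2

Answer: cc$bab
2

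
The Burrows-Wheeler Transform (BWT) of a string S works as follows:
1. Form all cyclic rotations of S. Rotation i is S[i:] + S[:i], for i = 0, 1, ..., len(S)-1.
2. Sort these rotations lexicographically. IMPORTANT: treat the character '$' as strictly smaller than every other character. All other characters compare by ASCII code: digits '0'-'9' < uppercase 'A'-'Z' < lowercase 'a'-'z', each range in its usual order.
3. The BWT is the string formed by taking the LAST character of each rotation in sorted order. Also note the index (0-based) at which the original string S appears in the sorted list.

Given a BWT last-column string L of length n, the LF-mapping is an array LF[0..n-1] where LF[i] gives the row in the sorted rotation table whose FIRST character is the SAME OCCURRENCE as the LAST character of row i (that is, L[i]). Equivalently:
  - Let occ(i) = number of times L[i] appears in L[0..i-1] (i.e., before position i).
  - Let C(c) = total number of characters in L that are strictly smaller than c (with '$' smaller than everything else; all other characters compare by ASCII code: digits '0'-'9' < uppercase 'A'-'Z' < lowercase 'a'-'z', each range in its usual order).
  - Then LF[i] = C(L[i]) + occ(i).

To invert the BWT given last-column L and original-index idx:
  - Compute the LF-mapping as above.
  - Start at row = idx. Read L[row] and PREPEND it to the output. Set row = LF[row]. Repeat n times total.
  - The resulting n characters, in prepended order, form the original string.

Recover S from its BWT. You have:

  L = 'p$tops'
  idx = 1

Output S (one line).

LF mapping: 2 0 5 1 3 4
Walk LF starting at row 1, prepending L[row]:
  step 1: row=1, L[1]='$', prepend. Next row=LF[1]=0
  step 2: row=0, L[0]='p', prepend. Next row=LF[0]=2
  step 3: row=2, L[2]='t', prepend. Next row=LF[2]=5
  step 4: row=5, L[5]='s', prepend. Next row=LF[5]=4
  step 5: row=4, L[4]='p', prepend. Next row=LF[4]=3
  step 6: row=3, L[3]='o', prepend. Next row=LF[3]=1
Reversed output: opstp$

Answer: opstp$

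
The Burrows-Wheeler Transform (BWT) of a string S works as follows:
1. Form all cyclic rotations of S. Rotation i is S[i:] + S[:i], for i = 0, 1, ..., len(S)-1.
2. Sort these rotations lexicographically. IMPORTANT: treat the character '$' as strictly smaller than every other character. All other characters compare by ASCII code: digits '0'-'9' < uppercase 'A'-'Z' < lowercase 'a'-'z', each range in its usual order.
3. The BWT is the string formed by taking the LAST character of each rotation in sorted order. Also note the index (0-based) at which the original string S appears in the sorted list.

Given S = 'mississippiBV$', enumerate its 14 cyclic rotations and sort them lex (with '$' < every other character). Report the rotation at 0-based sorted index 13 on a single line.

Answer: ssissippiBV$mi

Derivation:
All 14 rotations (rotation i = S[i:]+S[:i]):
  rot[0] = mississippiBV$
  rot[1] = ississippiBV$m
  rot[2] = ssissippiBV$mi
  rot[3] = sissippiBV$mis
  rot[4] = issippiBV$miss
  rot[5] = ssippiBV$missi
  rot[6] = sippiBV$missis
  rot[7] = ippiBV$mississ
  rot[8] = ppiBV$mississi
  rot[9] = piBV$mississip
  rot[10] = iBV$mississipp
  rot[11] = BV$mississippi
  rot[12] = V$mississippiB
  rot[13] = $mississippiBV
Sorted (with $ < everything):
  sorted[0] = $mississippiBV
  sorted[1] = BV$mississippi
  sorted[2] = V$mississippiB
  sorted[3] = iBV$mississipp
  sorted[4] = ippiBV$mississ
  sorted[5] = issippiBV$miss
  sorted[6] = ississippiBV$m
  sorted[7] = mississippiBV$
  sorted[8] = piBV$mississip
  sorted[9] = ppiBV$mississi
  sorted[10] = sippiBV$missis
  sorted[11] = sissippiBV$mis
  sorted[12] = ssippiBV$missi
  sorted[13] = ssissippiBV$mi
sorted[13] = ssissippiBV$mi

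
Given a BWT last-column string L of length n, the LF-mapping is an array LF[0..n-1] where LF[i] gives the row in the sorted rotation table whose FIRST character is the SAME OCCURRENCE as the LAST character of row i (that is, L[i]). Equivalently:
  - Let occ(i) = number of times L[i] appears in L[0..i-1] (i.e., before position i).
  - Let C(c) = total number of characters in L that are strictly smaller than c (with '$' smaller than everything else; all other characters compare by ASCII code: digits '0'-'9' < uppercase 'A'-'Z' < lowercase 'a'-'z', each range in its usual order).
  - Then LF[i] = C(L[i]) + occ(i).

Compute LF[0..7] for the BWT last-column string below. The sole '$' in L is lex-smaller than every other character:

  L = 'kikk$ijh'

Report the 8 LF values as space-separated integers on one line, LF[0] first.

Answer: 5 2 6 7 0 3 4 1

Derivation:
Char counts: '$':1, 'h':1, 'i':2, 'j':1, 'k':3
C (first-col start): C('$')=0, C('h')=1, C('i')=2, C('j')=4, C('k')=5
L[0]='k': occ=0, LF[0]=C('k')+0=5+0=5
L[1]='i': occ=0, LF[1]=C('i')+0=2+0=2
L[2]='k': occ=1, LF[2]=C('k')+1=5+1=6
L[3]='k': occ=2, LF[3]=C('k')+2=5+2=7
L[4]='$': occ=0, LF[4]=C('$')+0=0+0=0
L[5]='i': occ=1, LF[5]=C('i')+1=2+1=3
L[6]='j': occ=0, LF[6]=C('j')+0=4+0=4
L[7]='h': occ=0, LF[7]=C('h')+0=1+0=1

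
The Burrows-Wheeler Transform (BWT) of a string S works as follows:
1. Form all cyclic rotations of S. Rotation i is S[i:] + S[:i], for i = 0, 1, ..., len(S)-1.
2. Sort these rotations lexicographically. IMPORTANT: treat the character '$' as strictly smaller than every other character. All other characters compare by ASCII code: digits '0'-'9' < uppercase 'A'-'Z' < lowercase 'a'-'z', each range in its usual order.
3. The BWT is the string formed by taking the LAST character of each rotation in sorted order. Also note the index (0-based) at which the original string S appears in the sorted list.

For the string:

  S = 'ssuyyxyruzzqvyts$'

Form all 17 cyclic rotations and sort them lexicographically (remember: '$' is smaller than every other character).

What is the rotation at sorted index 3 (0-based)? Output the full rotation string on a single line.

All 17 rotations (rotation i = S[i:]+S[:i]):
  rot[0] = ssuyyxyruzzqvyts$
  rot[1] = suyyxyruzzqvyts$s
  rot[2] = uyyxyruzzqvyts$ss
  rot[3] = yyxyruzzqvyts$ssu
  rot[4] = yxyruzzqvyts$ssuy
  rot[5] = xyruzzqvyts$ssuyy
  rot[6] = yruzzqvyts$ssuyyx
  rot[7] = ruzzqvyts$ssuyyxy
  rot[8] = uzzqvyts$ssuyyxyr
  rot[9] = zzqvyts$ssuyyxyru
  rot[10] = zqvyts$ssuyyxyruz
  rot[11] = qvyts$ssuyyxyruzz
  rot[12] = vyts$ssuyyxyruzzq
  rot[13] = yts$ssuyyxyruzzqv
  rot[14] = ts$ssuyyxyruzzqvy
  rot[15] = s$ssuyyxyruzzqvyt
  rot[16] = $ssuyyxyruzzqvyts
Sorted (with $ < everything):
  sorted[0] = $ssuyyxyruzzqvyts
  sorted[1] = qvyts$ssuyyxyruzz
  sorted[2] = ruzzqvyts$ssuyyxy
  sorted[3] = s$ssuyyxyruzzqvyt
  sorted[4] = ssuyyxyruzzqvyts$
  sorted[5] = suyyxyruzzqvyts$s
  sorted[6] = ts$ssuyyxyruzzqvy
  sorted[7] = uyyxyruzzqvyts$ss
  sorted[8] = uzzqvyts$ssuyyxyr
  sorted[9] = vyts$ssuyyxyruzzq
  sorted[10] = xyruzzqvyts$ssuyy
  sorted[11] = yruzzqvyts$ssuyyx
  sorted[12] = yts$ssuyyxyruzzqv
  sorted[13] = yxyruzzqvyts$ssuy
  sorted[14] = yyxyruzzqvyts$ssu
  sorted[15] = zqvyts$ssuyyxyruz
  sorted[16] = zzqvyts$ssuyyxyru
sorted[3] = s$ssuyyxyruzzqvyt

Answer: s$ssuyyxyruzzqvyt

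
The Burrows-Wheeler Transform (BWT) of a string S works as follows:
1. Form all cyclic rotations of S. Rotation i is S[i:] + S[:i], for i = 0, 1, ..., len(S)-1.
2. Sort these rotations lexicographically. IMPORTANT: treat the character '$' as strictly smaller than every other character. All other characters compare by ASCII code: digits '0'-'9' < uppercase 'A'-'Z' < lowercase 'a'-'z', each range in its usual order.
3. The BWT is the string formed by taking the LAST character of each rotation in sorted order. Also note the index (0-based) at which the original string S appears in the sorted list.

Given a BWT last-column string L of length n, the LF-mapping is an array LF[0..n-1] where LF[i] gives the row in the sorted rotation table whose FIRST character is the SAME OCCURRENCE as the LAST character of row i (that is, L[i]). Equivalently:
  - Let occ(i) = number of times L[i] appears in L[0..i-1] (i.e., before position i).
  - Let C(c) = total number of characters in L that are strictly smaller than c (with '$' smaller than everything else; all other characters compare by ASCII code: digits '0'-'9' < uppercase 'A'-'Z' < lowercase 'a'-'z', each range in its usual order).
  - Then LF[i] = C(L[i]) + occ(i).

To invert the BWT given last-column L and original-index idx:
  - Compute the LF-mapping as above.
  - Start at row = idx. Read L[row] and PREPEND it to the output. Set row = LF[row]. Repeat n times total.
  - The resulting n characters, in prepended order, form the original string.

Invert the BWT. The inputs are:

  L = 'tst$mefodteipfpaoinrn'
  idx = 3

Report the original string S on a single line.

LF mapping: 18 17 19 0 9 3 5 12 2 20 4 7 14 6 15 1 13 8 10 16 11
Walk LF starting at row 3, prepending L[row]:
  step 1: row=3, L[3]='$', prepend. Next row=LF[3]=0
  step 2: row=0, L[0]='t', prepend. Next row=LF[0]=18
  step 3: row=18, L[18]='n', prepend. Next row=LF[18]=10
  step 4: row=10, L[10]='e', prepend. Next row=LF[10]=4
  step 5: row=4, L[4]='m', prepend. Next row=LF[4]=9
  step 6: row=9, L[9]='t', prepend. Next row=LF[9]=20
  step 7: row=20, L[20]='n', prepend. Next row=LF[20]=11
  step 8: row=11, L[11]='i', prepend. Next row=LF[11]=7
  step 9: row=7, L[7]='o', prepend. Next row=LF[7]=12
  step 10: row=12, L[12]='p', prepend. Next row=LF[12]=14
  step 11: row=14, L[14]='p', prepend. Next row=LF[14]=15
  step 12: row=15, L[15]='a', prepend. Next row=LF[15]=1
  step 13: row=1, L[1]='s', prepend. Next row=LF[1]=17
  step 14: row=17, L[17]='i', prepend. Next row=LF[17]=8
  step 15: row=8, L[8]='d', prepend. Next row=LF[8]=2
  step 16: row=2, L[2]='t', prepend. Next row=LF[2]=19
  step 17: row=19, L[19]='r', prepend. Next row=LF[19]=16
  step 18: row=16, L[16]='o', prepend. Next row=LF[16]=13
  step 19: row=13, L[13]='f', prepend. Next row=LF[13]=6
  step 20: row=6, L[6]='f', prepend. Next row=LF[6]=5
  step 21: row=5, L[5]='e', prepend. Next row=LF[5]=3
Reversed output: effortdisappointment$

Answer: effortdisappointment$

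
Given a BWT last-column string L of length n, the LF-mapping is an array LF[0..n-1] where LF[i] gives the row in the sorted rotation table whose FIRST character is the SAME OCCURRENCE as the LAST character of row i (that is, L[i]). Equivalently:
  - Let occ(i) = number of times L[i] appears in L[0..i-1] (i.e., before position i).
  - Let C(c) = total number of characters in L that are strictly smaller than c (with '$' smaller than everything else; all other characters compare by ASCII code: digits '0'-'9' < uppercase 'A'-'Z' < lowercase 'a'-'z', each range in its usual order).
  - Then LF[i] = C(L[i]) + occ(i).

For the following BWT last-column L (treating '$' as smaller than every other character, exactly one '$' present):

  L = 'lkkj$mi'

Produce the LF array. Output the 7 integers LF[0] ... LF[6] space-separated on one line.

Answer: 5 3 4 2 0 6 1

Derivation:
Char counts: '$':1, 'i':1, 'j':1, 'k':2, 'l':1, 'm':1
C (first-col start): C('$')=0, C('i')=1, C('j')=2, C('k')=3, C('l')=5, C('m')=6
L[0]='l': occ=0, LF[0]=C('l')+0=5+0=5
L[1]='k': occ=0, LF[1]=C('k')+0=3+0=3
L[2]='k': occ=1, LF[2]=C('k')+1=3+1=4
L[3]='j': occ=0, LF[3]=C('j')+0=2+0=2
L[4]='$': occ=0, LF[4]=C('$')+0=0+0=0
L[5]='m': occ=0, LF[5]=C('m')+0=6+0=6
L[6]='i': occ=0, LF[6]=C('i')+0=1+0=1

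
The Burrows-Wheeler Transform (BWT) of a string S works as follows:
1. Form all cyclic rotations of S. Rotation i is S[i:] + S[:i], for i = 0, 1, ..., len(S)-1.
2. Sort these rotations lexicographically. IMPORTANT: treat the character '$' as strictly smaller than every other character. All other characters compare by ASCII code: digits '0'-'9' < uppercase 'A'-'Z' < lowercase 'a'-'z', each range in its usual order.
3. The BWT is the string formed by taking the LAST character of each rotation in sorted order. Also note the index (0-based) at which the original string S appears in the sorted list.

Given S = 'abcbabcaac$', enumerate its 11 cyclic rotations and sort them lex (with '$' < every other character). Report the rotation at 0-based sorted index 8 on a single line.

Answer: c$abcbabcaa

Derivation:
All 11 rotations (rotation i = S[i:]+S[:i]):
  rot[0] = abcbabcaac$
  rot[1] = bcbabcaac$a
  rot[2] = cbabcaac$ab
  rot[3] = babcaac$abc
  rot[4] = abcaac$abcb
  rot[5] = bcaac$abcba
  rot[6] = caac$abcbab
  rot[7] = aac$abcbabc
  rot[8] = ac$abcbabca
  rot[9] = c$abcbabcaa
  rot[10] = $abcbabcaac
Sorted (with $ < everything):
  sorted[0] = $abcbabcaac
  sorted[1] = aac$abcbabc
  sorted[2] = abcaac$abcb
  sorted[3] = abcbabcaac$
  sorted[4] = ac$abcbabca
  sorted[5] = babcaac$abc
  sorted[6] = bcaac$abcba
  sorted[7] = bcbabcaac$a
  sorted[8] = c$abcbabcaa
  sorted[9] = caac$abcbab
  sorted[10] = cbabcaac$ab
sorted[8] = c$abcbabcaa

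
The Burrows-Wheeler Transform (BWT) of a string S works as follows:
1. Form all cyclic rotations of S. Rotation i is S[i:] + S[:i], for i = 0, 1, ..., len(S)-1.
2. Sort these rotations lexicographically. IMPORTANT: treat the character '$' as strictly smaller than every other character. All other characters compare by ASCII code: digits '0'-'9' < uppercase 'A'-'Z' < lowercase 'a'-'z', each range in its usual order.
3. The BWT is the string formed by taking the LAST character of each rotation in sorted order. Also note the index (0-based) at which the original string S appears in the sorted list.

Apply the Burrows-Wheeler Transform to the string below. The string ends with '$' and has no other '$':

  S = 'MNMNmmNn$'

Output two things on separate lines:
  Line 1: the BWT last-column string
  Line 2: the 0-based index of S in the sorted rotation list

All 9 rotations (rotation i = S[i:]+S[:i]):
  rot[0] = MNMNmmNn$
  rot[1] = NMNmmNn$M
  rot[2] = MNmmNn$MN
  rot[3] = NmmNn$MNM
  rot[4] = mmNn$MNMN
  rot[5] = mNn$MNMNm
  rot[6] = Nn$MNMNmm
  rot[7] = n$MNMNmmN
  rot[8] = $MNMNmmNn
Sorted (with $ < everything):
  sorted[0] = $MNMNmmNn  (last char: 'n')
  sorted[1] = MNMNmmNn$  (last char: '$')
  sorted[2] = MNmmNn$MN  (last char: 'N')
  sorted[3] = NMNmmNn$M  (last char: 'M')
  sorted[4] = NmmNn$MNM  (last char: 'M')
  sorted[5] = Nn$MNMNmm  (last char: 'm')
  sorted[6] = mNn$MNMNm  (last char: 'm')
  sorted[7] = mmNn$MNMN  (last char: 'N')
  sorted[8] = n$MNMNmmN  (last char: 'N')
Last column: n$NMMmmNN
Original string S is at sorted index 1

Answer: n$NMMmmNN
1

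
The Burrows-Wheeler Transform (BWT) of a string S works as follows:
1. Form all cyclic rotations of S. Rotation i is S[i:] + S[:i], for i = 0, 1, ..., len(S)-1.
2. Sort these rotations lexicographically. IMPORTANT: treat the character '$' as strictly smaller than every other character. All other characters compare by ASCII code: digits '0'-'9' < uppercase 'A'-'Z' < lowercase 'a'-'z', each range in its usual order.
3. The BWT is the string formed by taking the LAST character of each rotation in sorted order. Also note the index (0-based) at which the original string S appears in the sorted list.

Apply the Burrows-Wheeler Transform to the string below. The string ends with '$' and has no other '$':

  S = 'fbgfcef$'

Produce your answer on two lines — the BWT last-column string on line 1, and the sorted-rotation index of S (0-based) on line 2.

Answer: fffce$gb
5

Derivation:
All 8 rotations (rotation i = S[i:]+S[:i]):
  rot[0] = fbgfcef$
  rot[1] = bgfcef$f
  rot[2] = gfcef$fb
  rot[3] = fcef$fbg
  rot[4] = cef$fbgf
  rot[5] = ef$fbgfc
  rot[6] = f$fbgfce
  rot[7] = $fbgfcef
Sorted (with $ < everything):
  sorted[0] = $fbgfcef  (last char: 'f')
  sorted[1] = bgfcef$f  (last char: 'f')
  sorted[2] = cef$fbgf  (last char: 'f')
  sorted[3] = ef$fbgfc  (last char: 'c')
  sorted[4] = f$fbgfce  (last char: 'e')
  sorted[5] = fbgfcef$  (last char: '$')
  sorted[6] = fcef$fbg  (last char: 'g')
  sorted[7] = gfcef$fb  (last char: 'b')
Last column: fffce$gb
Original string S is at sorted index 5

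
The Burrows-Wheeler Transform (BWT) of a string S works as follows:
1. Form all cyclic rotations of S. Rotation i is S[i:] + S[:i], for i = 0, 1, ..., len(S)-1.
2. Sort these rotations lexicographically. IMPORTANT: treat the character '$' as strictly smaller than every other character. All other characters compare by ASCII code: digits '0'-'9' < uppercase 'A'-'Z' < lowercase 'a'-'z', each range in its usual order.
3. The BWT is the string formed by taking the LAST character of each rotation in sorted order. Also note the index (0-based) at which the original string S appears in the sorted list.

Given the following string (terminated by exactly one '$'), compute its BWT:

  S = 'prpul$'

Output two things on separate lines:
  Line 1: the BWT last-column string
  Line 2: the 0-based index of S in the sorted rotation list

Answer: lu$rpp
2

Derivation:
All 6 rotations (rotation i = S[i:]+S[:i]):
  rot[0] = prpul$
  rot[1] = rpul$p
  rot[2] = pul$pr
  rot[3] = ul$prp
  rot[4] = l$prpu
  rot[5] = $prpul
Sorted (with $ < everything):
  sorted[0] = $prpul  (last char: 'l')
  sorted[1] = l$prpu  (last char: 'u')
  sorted[2] = prpul$  (last char: '$')
  sorted[3] = pul$pr  (last char: 'r')
  sorted[4] = rpul$p  (last char: 'p')
  sorted[5] = ul$prp  (last char: 'p')
Last column: lu$rpp
Original string S is at sorted index 2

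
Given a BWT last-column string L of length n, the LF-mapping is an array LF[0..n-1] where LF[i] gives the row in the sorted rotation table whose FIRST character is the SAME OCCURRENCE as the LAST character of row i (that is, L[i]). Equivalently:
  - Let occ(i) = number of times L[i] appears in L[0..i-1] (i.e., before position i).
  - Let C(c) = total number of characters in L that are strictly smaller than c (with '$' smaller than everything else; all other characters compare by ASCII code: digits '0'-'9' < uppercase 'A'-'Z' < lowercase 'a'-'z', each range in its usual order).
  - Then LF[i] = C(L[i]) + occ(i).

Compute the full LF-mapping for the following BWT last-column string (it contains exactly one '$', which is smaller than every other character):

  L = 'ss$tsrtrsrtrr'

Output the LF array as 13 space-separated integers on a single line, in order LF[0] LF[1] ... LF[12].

Answer: 6 7 0 10 8 1 11 2 9 3 12 4 5

Derivation:
Char counts: '$':1, 'r':5, 's':4, 't':3
C (first-col start): C('$')=0, C('r')=1, C('s')=6, C('t')=10
L[0]='s': occ=0, LF[0]=C('s')+0=6+0=6
L[1]='s': occ=1, LF[1]=C('s')+1=6+1=7
L[2]='$': occ=0, LF[2]=C('$')+0=0+0=0
L[3]='t': occ=0, LF[3]=C('t')+0=10+0=10
L[4]='s': occ=2, LF[4]=C('s')+2=6+2=8
L[5]='r': occ=0, LF[5]=C('r')+0=1+0=1
L[6]='t': occ=1, LF[6]=C('t')+1=10+1=11
L[7]='r': occ=1, LF[7]=C('r')+1=1+1=2
L[8]='s': occ=3, LF[8]=C('s')+3=6+3=9
L[9]='r': occ=2, LF[9]=C('r')+2=1+2=3
L[10]='t': occ=2, LF[10]=C('t')+2=10+2=12
L[11]='r': occ=3, LF[11]=C('r')+3=1+3=4
L[12]='r': occ=4, LF[12]=C('r')+4=1+4=5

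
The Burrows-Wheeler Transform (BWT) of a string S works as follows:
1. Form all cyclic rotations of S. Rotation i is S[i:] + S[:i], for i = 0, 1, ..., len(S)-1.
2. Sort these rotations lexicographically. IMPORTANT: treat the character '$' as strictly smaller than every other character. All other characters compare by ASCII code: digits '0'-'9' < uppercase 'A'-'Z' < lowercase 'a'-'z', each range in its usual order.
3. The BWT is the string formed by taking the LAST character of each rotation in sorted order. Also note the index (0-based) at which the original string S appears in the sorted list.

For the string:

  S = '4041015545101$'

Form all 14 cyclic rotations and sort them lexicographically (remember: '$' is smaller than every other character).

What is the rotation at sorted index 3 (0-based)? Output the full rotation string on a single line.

Answer: 041015545101$4

Derivation:
All 14 rotations (rotation i = S[i:]+S[:i]):
  rot[0] = 4041015545101$
  rot[1] = 041015545101$4
  rot[2] = 41015545101$40
  rot[3] = 1015545101$404
  rot[4] = 015545101$4041
  rot[5] = 15545101$40410
  rot[6] = 5545101$404101
  rot[7] = 545101$4041015
  rot[8] = 45101$40410155
  rot[9] = 5101$404101554
  rot[10] = 101$4041015545
  rot[11] = 01$40410155451
  rot[12] = 1$404101554510
  rot[13] = $4041015545101
Sorted (with $ < everything):
  sorted[0] = $4041015545101
  sorted[1] = 01$40410155451
  sorted[2] = 015545101$4041
  sorted[3] = 041015545101$4
  sorted[4] = 1$404101554510
  sorted[5] = 101$4041015545
  sorted[6] = 1015545101$404
  sorted[7] = 15545101$40410
  sorted[8] = 4041015545101$
  sorted[9] = 41015545101$40
  sorted[10] = 45101$40410155
  sorted[11] = 5101$404101554
  sorted[12] = 545101$4041015
  sorted[13] = 5545101$404101
sorted[3] = 041015545101$4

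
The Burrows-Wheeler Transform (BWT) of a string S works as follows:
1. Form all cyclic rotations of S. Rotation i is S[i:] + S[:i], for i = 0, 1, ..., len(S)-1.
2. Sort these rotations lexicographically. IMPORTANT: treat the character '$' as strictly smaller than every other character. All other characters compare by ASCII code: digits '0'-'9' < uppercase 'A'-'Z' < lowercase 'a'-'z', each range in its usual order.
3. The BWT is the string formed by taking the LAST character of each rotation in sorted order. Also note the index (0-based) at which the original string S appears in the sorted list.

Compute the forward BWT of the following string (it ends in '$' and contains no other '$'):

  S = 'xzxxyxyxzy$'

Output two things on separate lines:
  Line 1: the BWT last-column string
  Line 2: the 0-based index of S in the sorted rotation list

Answer: yzxy$yzxxxx
4

Derivation:
All 11 rotations (rotation i = S[i:]+S[:i]):
  rot[0] = xzxxyxyxzy$
  rot[1] = zxxyxyxzy$x
  rot[2] = xxyxyxzy$xz
  rot[3] = xyxyxzy$xzx
  rot[4] = yxyxzy$xzxx
  rot[5] = xyxzy$xzxxy
  rot[6] = yxzy$xzxxyx
  rot[7] = xzy$xzxxyxy
  rot[8] = zy$xzxxyxyx
  rot[9] = y$xzxxyxyxz
  rot[10] = $xzxxyxyxzy
Sorted (with $ < everything):
  sorted[0] = $xzxxyxyxzy  (last char: 'y')
  sorted[1] = xxyxyxzy$xz  (last char: 'z')
  sorted[2] = xyxyxzy$xzx  (last char: 'x')
  sorted[3] = xyxzy$xzxxy  (last char: 'y')
  sorted[4] = xzxxyxyxzy$  (last char: '$')
  sorted[5] = xzy$xzxxyxy  (last char: 'y')
  sorted[6] = y$xzxxyxyxz  (last char: 'z')
  sorted[7] = yxyxzy$xzxx  (last char: 'x')
  sorted[8] = yxzy$xzxxyx  (last char: 'x')
  sorted[9] = zxxyxyxzy$x  (last char: 'x')
  sorted[10] = zy$xzxxyxyx  (last char: 'x')
Last column: yzxy$yzxxxx
Original string S is at sorted index 4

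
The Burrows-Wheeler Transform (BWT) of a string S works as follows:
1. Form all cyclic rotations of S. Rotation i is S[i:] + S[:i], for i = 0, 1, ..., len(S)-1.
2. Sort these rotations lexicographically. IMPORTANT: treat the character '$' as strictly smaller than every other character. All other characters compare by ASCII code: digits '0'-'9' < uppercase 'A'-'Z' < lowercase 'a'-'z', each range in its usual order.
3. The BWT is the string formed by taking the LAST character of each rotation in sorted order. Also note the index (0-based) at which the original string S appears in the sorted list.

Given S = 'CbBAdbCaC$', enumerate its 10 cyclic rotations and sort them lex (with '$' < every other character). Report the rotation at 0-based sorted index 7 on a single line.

All 10 rotations (rotation i = S[i:]+S[:i]):
  rot[0] = CbBAdbCaC$
  rot[1] = bBAdbCaC$C
  rot[2] = BAdbCaC$Cb
  rot[3] = AdbCaC$CbB
  rot[4] = dbCaC$CbBA
  rot[5] = bCaC$CbBAd
  rot[6] = CaC$CbBAdb
  rot[7] = aC$CbBAdbC
  rot[8] = C$CbBAdbCa
  rot[9] = $CbBAdbCaC
Sorted (with $ < everything):
  sorted[0] = $CbBAdbCaC
  sorted[1] = AdbCaC$CbB
  sorted[2] = BAdbCaC$Cb
  sorted[3] = C$CbBAdbCa
  sorted[4] = CaC$CbBAdb
  sorted[5] = CbBAdbCaC$
  sorted[6] = aC$CbBAdbC
  sorted[7] = bBAdbCaC$C
  sorted[8] = bCaC$CbBAd
  sorted[9] = dbCaC$CbBA
sorted[7] = bBAdbCaC$C

Answer: bBAdbCaC$C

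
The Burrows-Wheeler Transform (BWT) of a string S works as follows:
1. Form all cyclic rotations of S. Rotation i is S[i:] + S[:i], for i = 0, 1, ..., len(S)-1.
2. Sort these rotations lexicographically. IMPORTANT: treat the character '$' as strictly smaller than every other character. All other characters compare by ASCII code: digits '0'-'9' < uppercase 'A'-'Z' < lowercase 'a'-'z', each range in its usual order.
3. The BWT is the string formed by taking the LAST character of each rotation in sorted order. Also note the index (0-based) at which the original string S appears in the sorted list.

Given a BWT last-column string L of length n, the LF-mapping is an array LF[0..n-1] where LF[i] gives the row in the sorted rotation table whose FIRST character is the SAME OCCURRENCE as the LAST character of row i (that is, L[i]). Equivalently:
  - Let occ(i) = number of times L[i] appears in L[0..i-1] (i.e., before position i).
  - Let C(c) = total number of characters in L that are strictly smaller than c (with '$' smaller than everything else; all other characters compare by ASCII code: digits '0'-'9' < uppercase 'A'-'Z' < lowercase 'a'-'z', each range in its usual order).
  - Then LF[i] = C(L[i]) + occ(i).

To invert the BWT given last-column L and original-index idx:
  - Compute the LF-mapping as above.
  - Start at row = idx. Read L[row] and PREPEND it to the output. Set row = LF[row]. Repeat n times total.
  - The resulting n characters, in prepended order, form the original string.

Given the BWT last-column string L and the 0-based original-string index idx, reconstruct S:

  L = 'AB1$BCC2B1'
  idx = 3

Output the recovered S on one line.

Answer: 2BCB11CBA$

Derivation:
LF mapping: 4 5 1 0 6 8 9 3 7 2
Walk LF starting at row 3, prepending L[row]:
  step 1: row=3, L[3]='$', prepend. Next row=LF[3]=0
  step 2: row=0, L[0]='A', prepend. Next row=LF[0]=4
  step 3: row=4, L[4]='B', prepend. Next row=LF[4]=6
  step 4: row=6, L[6]='C', prepend. Next row=LF[6]=9
  step 5: row=9, L[9]='1', prepend. Next row=LF[9]=2
  step 6: row=2, L[2]='1', prepend. Next row=LF[2]=1
  step 7: row=1, L[1]='B', prepend. Next row=LF[1]=5
  step 8: row=5, L[5]='C', prepend. Next row=LF[5]=8
  step 9: row=8, L[8]='B', prepend. Next row=LF[8]=7
  step 10: row=7, L[7]='2', prepend. Next row=LF[7]=3
Reversed output: 2BCB11CBA$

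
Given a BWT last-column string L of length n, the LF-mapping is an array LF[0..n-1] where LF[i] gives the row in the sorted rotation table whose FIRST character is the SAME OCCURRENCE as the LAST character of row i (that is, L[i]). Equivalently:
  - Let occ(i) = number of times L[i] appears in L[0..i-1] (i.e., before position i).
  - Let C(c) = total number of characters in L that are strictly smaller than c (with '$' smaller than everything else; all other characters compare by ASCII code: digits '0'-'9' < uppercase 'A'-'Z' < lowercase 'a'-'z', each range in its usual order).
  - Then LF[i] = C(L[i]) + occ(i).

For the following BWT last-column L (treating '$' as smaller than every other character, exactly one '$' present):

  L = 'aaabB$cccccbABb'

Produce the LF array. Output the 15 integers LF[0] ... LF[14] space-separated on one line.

Answer: 4 5 6 7 2 0 10 11 12 13 14 8 1 3 9

Derivation:
Char counts: '$':1, 'A':1, 'B':2, 'a':3, 'b':3, 'c':5
C (first-col start): C('$')=0, C('A')=1, C('B')=2, C('a')=4, C('b')=7, C('c')=10
L[0]='a': occ=0, LF[0]=C('a')+0=4+0=4
L[1]='a': occ=1, LF[1]=C('a')+1=4+1=5
L[2]='a': occ=2, LF[2]=C('a')+2=4+2=6
L[3]='b': occ=0, LF[3]=C('b')+0=7+0=7
L[4]='B': occ=0, LF[4]=C('B')+0=2+0=2
L[5]='$': occ=0, LF[5]=C('$')+0=0+0=0
L[6]='c': occ=0, LF[6]=C('c')+0=10+0=10
L[7]='c': occ=1, LF[7]=C('c')+1=10+1=11
L[8]='c': occ=2, LF[8]=C('c')+2=10+2=12
L[9]='c': occ=3, LF[9]=C('c')+3=10+3=13
L[10]='c': occ=4, LF[10]=C('c')+4=10+4=14
L[11]='b': occ=1, LF[11]=C('b')+1=7+1=8
L[12]='A': occ=0, LF[12]=C('A')+0=1+0=1
L[13]='B': occ=1, LF[13]=C('B')+1=2+1=3
L[14]='b': occ=2, LF[14]=C('b')+2=7+2=9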